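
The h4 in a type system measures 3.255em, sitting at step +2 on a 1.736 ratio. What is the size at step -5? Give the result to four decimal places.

0.0685em

The gap is -5 − (2) = -7 steps, so the factor is 1.736^-7.
3.255 ÷ 1.736⁷ = 3.255 ÷ 47.51689 ≈ 0.0685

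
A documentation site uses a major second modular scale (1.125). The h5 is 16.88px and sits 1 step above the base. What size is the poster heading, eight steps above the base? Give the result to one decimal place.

38.5px

16.88 × 1.125⁷ = 16.88 × 2.28070 ≈ 38.498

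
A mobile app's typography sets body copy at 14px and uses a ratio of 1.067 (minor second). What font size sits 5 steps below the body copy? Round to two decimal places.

A modular type scale is a geometric sequence: sizeₙ = base × rⁿ.
14.0 ÷ 1.067⁵ = 14.0 ÷ 1.38300 ≈ 10.12

10.12px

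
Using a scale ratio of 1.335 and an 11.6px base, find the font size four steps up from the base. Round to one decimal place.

Every step multiplies by the scale ratio.
11.6 × 1.335⁴ = 11.6 × 3.17633 ≈ 36.85

36.8px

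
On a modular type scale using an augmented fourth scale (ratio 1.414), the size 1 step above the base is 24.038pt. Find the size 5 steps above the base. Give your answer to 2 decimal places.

96.09pt

Moving from step +1 to step +5 is 4 steps up, so multiply by r⁴.
24.038 × 1.414⁴ = 24.038 × 3.99758 ≈ 96.094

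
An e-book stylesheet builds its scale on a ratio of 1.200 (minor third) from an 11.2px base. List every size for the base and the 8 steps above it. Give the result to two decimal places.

Step 0: 11.2px
Step 1: 11.2 × 1.200 = 13.44
Step 2: 11.2 × 1.200² = 16.13
Step 3: 11.2 × 1.200³ = 19.35
Step 4: 11.2 × 1.200⁴ = 23.22
Step 5: 11.2 × 1.200⁵ = 27.87
Step 6: 11.2 × 1.200⁶ = 33.44
Step 7: 11.2 × 1.200⁷ = 40.13
Step 8: 11.2 × 1.200⁸ = 48.16

11.20px, 13.44px, 16.13px, 19.35px, 23.22px, 27.87px, 33.44px, 40.13px, 48.16px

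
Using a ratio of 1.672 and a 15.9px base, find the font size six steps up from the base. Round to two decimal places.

15.9 × 1.672⁶ = 15.9 × 21.84830 ≈ 347.39

347.39px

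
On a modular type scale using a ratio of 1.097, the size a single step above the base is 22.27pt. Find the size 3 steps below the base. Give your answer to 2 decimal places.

15.38pt

22.27 ÷ 1.097⁴ = 22.27 ÷ 1.44819 ≈ 15.378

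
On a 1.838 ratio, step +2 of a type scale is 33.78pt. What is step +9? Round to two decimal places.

Moving from step +2 to step +9 is 7 steps up, so multiply by r⁷.
33.78 × 1.838⁷ = 33.78 × 70.86284 ≈ 2393.747

2393.75pt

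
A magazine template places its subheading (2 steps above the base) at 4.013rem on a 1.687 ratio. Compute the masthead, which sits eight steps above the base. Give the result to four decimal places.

The gap is 8 − (2) = 6 steps, so the factor is 1.687^6.
4.013 × 1.687⁶ = 4.013 × 23.05104 ≈ 92.5038

92.5038rem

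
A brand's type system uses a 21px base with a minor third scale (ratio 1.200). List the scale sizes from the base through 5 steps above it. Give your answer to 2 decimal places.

Step 0: 21px
Step 1: 21.0 × 1.200 = 25.20
Step 2: 21.0 × 1.200² = 30.24
Step 3: 21.0 × 1.200³ = 36.29
Step 4: 21.0 × 1.200⁴ = 43.55
Step 5: 21.0 × 1.200⁵ = 52.25

21.00px, 25.20px, 30.24px, 36.29px, 43.55px, 52.25px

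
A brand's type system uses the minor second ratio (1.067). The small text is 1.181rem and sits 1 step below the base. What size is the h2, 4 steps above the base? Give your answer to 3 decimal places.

The gap is 4 − (-1) = 5 steps, so the factor is 1.067^5.
1.181 × 1.067⁵ = 1.181 × 1.38300 ≈ 1.633

1.633rem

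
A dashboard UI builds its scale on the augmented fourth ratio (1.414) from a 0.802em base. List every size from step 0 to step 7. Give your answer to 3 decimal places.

Step 0: 0.802em
Step 1: 0.802 × 1.414 = 1.134
Step 2: 0.802 × 1.414² = 1.604
Step 3: 0.802 × 1.414³ = 2.267
Step 4: 0.802 × 1.414⁴ = 3.206
Step 5: 0.802 × 1.414⁵ = 4.533
Step 6: 0.802 × 1.414⁶ = 6.410
Step 7: 0.802 × 1.414⁷ = 9.064

0.802em, 1.134em, 1.604em, 2.267em, 3.206em, 4.533em, 6.410em, 9.064em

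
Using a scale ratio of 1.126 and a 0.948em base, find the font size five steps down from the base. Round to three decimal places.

0.524em

A modular type scale is a geometric sequence: sizeₙ = base × rⁿ.
0.948 ÷ 1.126⁵ = 0.948 ÷ 1.81006 ≈ 0.524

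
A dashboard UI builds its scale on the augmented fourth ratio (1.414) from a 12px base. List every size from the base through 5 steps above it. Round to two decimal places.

12.00px, 16.97px, 23.99px, 33.93px, 47.97px, 67.83px

Step 0: 12px
Step 1: 12.0 × 1.414 = 16.97
Step 2: 12.0 × 1.414² = 23.99
Step 3: 12.0 × 1.414³ = 33.93
Step 4: 12.0 × 1.414⁴ = 47.97
Step 5: 12.0 × 1.414⁵ = 67.83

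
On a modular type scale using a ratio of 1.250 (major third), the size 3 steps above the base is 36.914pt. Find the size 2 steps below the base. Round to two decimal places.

12.10pt

Moving from step +3 to step -2 is 5 steps down, so divide by r⁵.
36.914 ÷ 1.250⁵ = 36.914 ÷ 3.05176 ≈ 12.096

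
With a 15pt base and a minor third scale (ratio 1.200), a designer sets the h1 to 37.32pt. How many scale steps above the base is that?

5

1.200ⁿ = 37.32 / 15 = 2.4880
n = ln(2.4880) / ln(1.200) = 0.9115 / 0.1823 ≈ 5.00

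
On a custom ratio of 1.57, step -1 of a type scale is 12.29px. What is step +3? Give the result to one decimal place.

12.29 × 1.57⁴ = 12.29 × 6.07573 ≈ 74.671

74.7px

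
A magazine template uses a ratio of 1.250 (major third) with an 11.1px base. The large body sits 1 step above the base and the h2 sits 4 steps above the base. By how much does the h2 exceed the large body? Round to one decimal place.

13.2px

Step 1: 11.1 × 1.250 = 13.875px
Step 4: 11.1 × 1.250⁴ = 27.100px
Difference: 27.100 − 13.875 = 13.225px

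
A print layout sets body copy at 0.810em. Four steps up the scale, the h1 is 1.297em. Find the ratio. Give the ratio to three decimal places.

r⁴ = 1.297 / 0.810, so r = (1.297/0.810)^(1/4).
r = 1.6012^(1/4) ≈ 1.1249

1.125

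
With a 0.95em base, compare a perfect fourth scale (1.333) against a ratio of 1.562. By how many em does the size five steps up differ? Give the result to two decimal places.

Perfect fourth: 0.95 × 1.333⁵ = 3.9983em
At 1.562: 0.95 × 1.562⁵ = 8.8334em
Difference: 8.8334 − 3.9983 = 4.8351em

4.84em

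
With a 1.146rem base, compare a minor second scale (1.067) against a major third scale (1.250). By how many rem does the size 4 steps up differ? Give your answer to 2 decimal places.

1.31rem

Minor second: 1.146 × 1.067⁴ = 1.4854rem
Major third: 1.146 × 1.250⁴ = 2.7979rem
Difference: 2.7979 − 1.4854 = 1.3125rem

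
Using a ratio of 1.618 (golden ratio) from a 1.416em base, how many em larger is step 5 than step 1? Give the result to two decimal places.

13.41em

Step 1: 1.416 × 1.618 = 2.2911em
Step 5: 1.416 × 1.618⁵ = 15.7020em
Difference: 15.7020 − 2.2911 = 13.4109em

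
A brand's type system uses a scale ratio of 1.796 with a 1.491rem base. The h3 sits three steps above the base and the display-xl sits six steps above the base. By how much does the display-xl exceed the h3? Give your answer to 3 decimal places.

41.402rem

Step 3: 1.491 × 1.796³ = 8.63767rem
Step 6: 1.491 × 1.796⁶ = 50.03981rem
Difference: 50.03981 − 8.63767 = 41.40214rem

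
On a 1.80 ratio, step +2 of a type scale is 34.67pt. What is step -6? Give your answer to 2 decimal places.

0.31pt

34.67 ÷ 1.80⁸ = 34.67 ÷ 110.19961 ≈ 0.315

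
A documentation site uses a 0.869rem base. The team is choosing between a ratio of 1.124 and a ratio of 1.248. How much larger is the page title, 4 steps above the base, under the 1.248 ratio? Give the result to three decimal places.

At 1.124: 0.869 × 1.124⁴ = 1.38703rem
At 1.248: 0.869 × 1.248⁴ = 2.10804rem
Difference: 2.10804 − 1.38703 = 0.72101rem

0.721rem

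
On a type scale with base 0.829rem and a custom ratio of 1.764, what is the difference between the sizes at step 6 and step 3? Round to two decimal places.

Step 3: 0.829 × 1.764³ = 4.5504rem
Step 6: 0.829 × 1.764⁶ = 24.9773rem
Difference: 24.9773 − 4.5504 = 20.4269rem

20.43rem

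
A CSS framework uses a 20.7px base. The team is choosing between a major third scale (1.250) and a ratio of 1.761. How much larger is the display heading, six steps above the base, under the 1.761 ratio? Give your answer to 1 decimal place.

Major third: 20.7 × 1.250⁶ = 78.964px
At 1.761: 20.7 × 1.761⁶ = 617.343px
Difference: 617.343 − 78.964 = 538.379px

538.4px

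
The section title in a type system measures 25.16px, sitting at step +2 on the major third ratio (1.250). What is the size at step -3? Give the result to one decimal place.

8.2px

25.16 ÷ 1.250⁵ = 25.16 ÷ 3.05176 ≈ 8.244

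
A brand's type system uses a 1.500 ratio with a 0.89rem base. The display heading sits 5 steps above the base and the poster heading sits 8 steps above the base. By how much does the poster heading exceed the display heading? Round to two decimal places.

Step 5: 0.89 × 1.500⁵ = 6.7584rem
Step 8: 0.89 × 1.500⁸ = 22.8097rem
Difference: 22.8097 − 6.7584 = 16.0513rem

16.05rem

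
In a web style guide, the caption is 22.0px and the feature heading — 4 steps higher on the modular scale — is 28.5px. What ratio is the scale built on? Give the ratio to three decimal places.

r⁴ = 28.5 / 22.0, so r = (28.5/22.0)^(1/4).
r = 1.2955^(1/4) ≈ 1.0669

1.067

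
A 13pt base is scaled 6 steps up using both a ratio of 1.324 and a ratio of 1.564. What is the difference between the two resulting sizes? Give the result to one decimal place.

120.2pt

At 1.324: 13.0 × 1.324⁶ = 70.028pt
At 1.564: 13.0 × 1.564⁶ = 190.267pt
Difference: 190.267 − 70.028 = 120.239pt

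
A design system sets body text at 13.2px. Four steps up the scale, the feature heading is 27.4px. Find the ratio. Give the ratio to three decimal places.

1.200

The ratio satisfies 13.2 × r⁴ = 27.4, so r = (27.4 / 13.2)^(1/4).
r = 2.0758^(1/4) ≈ 1.2003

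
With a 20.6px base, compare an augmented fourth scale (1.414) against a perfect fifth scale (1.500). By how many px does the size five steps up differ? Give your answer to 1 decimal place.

40.0px

Augmented fourth: 20.6 × 1.414⁵ = 116.443px
Perfect fifth: 20.6 × 1.500⁵ = 156.431px
Difference: 156.431 − 116.443 = 39.988px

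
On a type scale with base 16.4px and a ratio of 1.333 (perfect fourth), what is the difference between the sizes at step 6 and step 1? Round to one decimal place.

70.1px

Step 1: 16.4 × 1.333 = 21.861px
Step 6: 16.4 × 1.333⁶ = 92.008px
Difference: 92.008 − 21.861 = 70.147px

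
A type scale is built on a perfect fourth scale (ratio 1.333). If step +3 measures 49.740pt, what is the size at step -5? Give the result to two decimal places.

4.99pt

The gap is -5 − (3) = -8 steps, so the factor is 1.333^-8.
49.740 ÷ 1.333⁸ = 49.740 ÷ 9.96876 ≈ 4.990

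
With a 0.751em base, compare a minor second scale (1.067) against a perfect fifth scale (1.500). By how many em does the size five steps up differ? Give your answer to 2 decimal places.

4.66em

Minor second: 0.751 × 1.067⁵ = 1.0386em
Perfect fifth: 0.751 × 1.500⁵ = 5.7029em
Difference: 5.7029 − 1.0386 = 4.6643em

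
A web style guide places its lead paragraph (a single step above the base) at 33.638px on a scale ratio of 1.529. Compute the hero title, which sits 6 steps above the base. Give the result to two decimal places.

33.638 × 1.529⁵ = 33.638 × 8.35675 ≈ 281.104

281.10px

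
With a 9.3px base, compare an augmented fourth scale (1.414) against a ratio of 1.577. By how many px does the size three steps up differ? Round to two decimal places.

10.18px

Augmented fourth: 9.3 × 1.414³ = 26.2925px
At 1.577: 9.3 × 1.577³ = 36.4735px
Difference: 36.4735 − 26.2925 = 10.1810px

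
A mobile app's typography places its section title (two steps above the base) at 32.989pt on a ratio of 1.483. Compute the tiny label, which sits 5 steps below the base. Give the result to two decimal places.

32.989 ÷ 1.483⁷ = 32.989 ÷ 15.77568 ≈ 2.091

2.09pt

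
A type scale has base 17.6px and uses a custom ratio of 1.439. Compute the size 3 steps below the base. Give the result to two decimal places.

17.6 ÷ 1.439³ = 17.6 ÷ 2.97977 ≈ 5.91

5.91px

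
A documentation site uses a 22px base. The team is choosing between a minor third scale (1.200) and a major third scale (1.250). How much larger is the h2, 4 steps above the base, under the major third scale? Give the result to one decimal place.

Minor third: 22.0 × 1.200⁴ = 45.619px
Major third: 22.0 × 1.250⁴ = 53.711px
Difference: 53.711 − 45.619 = 8.092px

8.1px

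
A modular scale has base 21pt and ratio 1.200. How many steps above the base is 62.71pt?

1.200ⁿ = 62.71 / 21 = 2.9862
n = ln(2.9862) / ln(1.200) = 1.0940 / 0.1823 ≈ 6.00

6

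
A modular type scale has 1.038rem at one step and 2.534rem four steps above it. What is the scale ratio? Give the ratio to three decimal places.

The ratio satisfies 1.038 × r⁴ = 2.534, so r = (2.534 / 1.038)^(1/4).
r = 2.4412^(1/4) ≈ 1.2500

1.250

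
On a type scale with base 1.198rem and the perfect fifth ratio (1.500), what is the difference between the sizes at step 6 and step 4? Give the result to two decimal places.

7.58rem

Step 4: 1.198 × 1.500⁴ = 6.0649rem
Step 6: 1.198 × 1.500⁶ = 13.6460rem
Difference: 13.6460 − 6.0649 = 7.5811rem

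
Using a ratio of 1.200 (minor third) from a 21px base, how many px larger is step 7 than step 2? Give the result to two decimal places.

Step 2: 21.0 × 1.200² = 30.2400px
Step 7: 21.0 × 1.200⁷ = 75.2468px
Difference: 75.2468 − 30.2400 = 45.0068px

45.01px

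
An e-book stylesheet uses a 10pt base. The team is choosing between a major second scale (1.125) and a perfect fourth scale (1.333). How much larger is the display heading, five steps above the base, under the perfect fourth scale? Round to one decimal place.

Major second: 10.0 × 1.125⁵ = 18.020pt
Perfect fourth: 10.0 × 1.333⁵ = 42.087pt
Difference: 42.087 − 18.020 = 24.067pt

24.1pt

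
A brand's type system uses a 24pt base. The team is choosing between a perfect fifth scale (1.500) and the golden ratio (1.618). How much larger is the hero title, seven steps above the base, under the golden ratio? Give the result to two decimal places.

286.66pt

Perfect fifth: 24.0 × 1.500⁷ = 410.0625pt
Golden ratio: 24.0 × 1.618⁷ = 696.7241pt
Difference: 696.7241 − 410.0625 = 286.6616pt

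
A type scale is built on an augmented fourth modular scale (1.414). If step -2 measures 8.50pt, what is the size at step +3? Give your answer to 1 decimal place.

8.50 × 1.414⁵ = 8.50 × 5.65258 ≈ 48.047

48.0pt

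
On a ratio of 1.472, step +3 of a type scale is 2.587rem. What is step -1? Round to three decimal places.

0.551rem

The gap is -1 − (3) = -4 steps, so the factor is 1.472^-4.
2.587 ÷ 1.472⁴ = 2.587 ÷ 4.69495 ≈ 0.551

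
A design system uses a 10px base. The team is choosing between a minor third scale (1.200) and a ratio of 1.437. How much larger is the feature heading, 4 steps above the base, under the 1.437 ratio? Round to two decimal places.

Minor third: 10.0 × 1.200⁴ = 20.7360px
At 1.437: 10.0 × 1.437⁴ = 42.6410px
Difference: 42.6410 − 20.7360 = 21.9050px

21.90px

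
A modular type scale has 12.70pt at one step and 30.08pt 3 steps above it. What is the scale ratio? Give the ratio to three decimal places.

r³ = 30.08 / 12.70, so r = (30.08/12.70)^(1/3).
r = 2.3685^(1/3) ≈ 1.3330

1.333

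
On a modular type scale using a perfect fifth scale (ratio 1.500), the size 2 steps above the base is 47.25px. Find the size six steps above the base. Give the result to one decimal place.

239.2px

47.25 × 1.500⁴ = 47.25 × 5.06250 ≈ 239.203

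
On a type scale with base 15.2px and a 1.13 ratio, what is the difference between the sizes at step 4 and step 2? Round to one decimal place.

5.4px

Step 2: 15.2 × 1.13² = 19.409px
Step 4: 15.2 × 1.13⁴ = 24.783px
Difference: 24.783 − 19.409 = 5.374px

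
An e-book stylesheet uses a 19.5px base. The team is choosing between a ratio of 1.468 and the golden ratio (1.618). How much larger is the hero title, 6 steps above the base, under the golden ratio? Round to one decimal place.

At 1.468: 19.5 × 1.468⁶ = 195.160px
Golden ratio: 19.5 × 1.618⁶ = 349.869px
Difference: 349.869 − 195.160 = 154.709px

154.7px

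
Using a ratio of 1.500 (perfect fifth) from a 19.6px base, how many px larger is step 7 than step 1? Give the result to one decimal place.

Step 1: 19.6 × 1.500 = 29.400px
Step 7: 19.6 × 1.500⁷ = 334.884px
Difference: 334.884 − 29.400 = 305.484px

305.5px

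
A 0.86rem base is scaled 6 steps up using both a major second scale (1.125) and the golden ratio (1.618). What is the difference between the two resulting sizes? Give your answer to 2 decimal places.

13.69rem

Major second: 0.86 × 1.125⁶ = 1.7435rem
Golden ratio: 0.86 × 1.618⁶ = 15.4301rem
Difference: 15.4301 − 1.7435 = 13.6866rem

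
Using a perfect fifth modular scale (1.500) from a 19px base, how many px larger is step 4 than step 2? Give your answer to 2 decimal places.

Step 2: 19.0 × 1.500² = 42.7500px
Step 4: 19.0 × 1.500⁴ = 96.1875px
Difference: 96.1875 − 42.7500 = 53.4375px

53.44px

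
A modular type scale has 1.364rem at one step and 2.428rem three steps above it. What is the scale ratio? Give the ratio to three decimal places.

1.212

The ratio satisfies 1.364 × r³ = 2.428, so r = (2.428 / 1.364)^(1/3).
r = 1.7801^(1/3) ≈ 1.2119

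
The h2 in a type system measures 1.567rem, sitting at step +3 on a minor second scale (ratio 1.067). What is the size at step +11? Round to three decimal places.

2.633rem

The gap is 11 − (3) = 8 steps, so the factor is 1.067^8.
1.567 × 1.067⁸ = 1.567 × 1.68002 ≈ 2.633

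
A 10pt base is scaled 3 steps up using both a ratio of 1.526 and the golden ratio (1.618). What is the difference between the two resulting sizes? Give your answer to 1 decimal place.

At 1.526: 10.0 × 1.526³ = 35.536pt
Golden ratio: 10.0 × 1.618³ = 42.358pt
Difference: 42.358 − 35.536 = 6.822pt

6.8pt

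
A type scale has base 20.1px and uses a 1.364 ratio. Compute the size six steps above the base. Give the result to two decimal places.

Every step multiplies by the scale ratio.
20.1 × 1.364⁶ = 20.1 × 6.44001 ≈ 129.44

129.44px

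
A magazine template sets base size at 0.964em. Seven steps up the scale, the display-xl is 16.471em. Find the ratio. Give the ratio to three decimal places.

1.500

r⁷ = 16.471 / 0.964, so r = (16.471/0.964)^(1/7).
r = 17.0861^(1/7) ≈ 1.5000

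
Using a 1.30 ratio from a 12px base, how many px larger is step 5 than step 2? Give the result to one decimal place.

Step 2: 12.0 × 1.30² = 20.280px
Step 5: 12.0 × 1.30⁵ = 44.555px
Difference: 44.555 − 20.280 = 24.275px

24.3px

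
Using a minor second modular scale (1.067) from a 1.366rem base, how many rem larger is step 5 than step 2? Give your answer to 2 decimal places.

Step 2: 1.366 × 1.067² = 1.5552rem
Step 5: 1.366 × 1.067⁵ = 1.8892rem
Difference: 1.8892 − 1.5552 = 0.3340rem

0.33rem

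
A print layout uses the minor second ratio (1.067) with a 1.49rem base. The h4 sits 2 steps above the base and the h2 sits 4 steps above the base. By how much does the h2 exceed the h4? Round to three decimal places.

0.235rem

Step 2: 1.49 × 1.067² = 1.69635rem
Step 4: 1.49 × 1.067⁴ = 1.93127rem
Difference: 1.93127 − 1.69635 = 0.23492rem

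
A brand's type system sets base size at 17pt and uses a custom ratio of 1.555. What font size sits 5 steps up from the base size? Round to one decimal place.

154.6pt

17.0 × 1.555⁵ = 17.0 × 9.09184 ≈ 154.56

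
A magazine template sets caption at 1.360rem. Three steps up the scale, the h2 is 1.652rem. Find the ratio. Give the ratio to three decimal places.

The ratio satisfies 1.360 × r³ = 1.652, so r = (1.652 / 1.360)^(1/3).
r = 1.2147^(1/3) ≈ 1.0670

1.067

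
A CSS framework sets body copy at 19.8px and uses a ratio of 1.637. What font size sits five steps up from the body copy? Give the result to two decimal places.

232.76px

Every step multiplies by the scale ratio.
19.8 × 1.637⁵ = 19.8 × 11.75556 ≈ 232.76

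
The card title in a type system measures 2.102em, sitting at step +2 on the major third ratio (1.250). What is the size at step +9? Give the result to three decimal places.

2.102 × 1.250⁷ = 2.102 × 4.76837 ≈ 10.023

10.023em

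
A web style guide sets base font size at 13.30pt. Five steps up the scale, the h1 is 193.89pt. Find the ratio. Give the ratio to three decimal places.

r⁵ = 193.89 / 13.30, so r = (193.89/13.30)^(1/5).
r = 14.5782^(1/5) ≈ 1.7090

1.709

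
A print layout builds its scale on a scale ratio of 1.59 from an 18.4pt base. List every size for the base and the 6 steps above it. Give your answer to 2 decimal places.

18.40pt, 29.26pt, 46.52pt, 73.96pt, 117.60pt, 186.98pt, 297.30pt

Step 0: 18.4pt
Step 1: 18.4 × 1.59 = 29.26
Step 2: 18.4 × 1.59² = 46.52
Step 3: 18.4 × 1.59³ = 73.96
Step 4: 18.4 × 1.59⁴ = 117.60
Step 5: 18.4 × 1.59⁵ = 186.98
Step 6: 18.4 × 1.59⁶ = 297.30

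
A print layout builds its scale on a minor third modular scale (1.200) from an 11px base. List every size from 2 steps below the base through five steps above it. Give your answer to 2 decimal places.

7.64px, 9.17px, 11.00px, 13.20px, 15.84px, 19.01px, 22.81px, 27.37px

Step -2: 11.0 ÷ 1.200² = 7.64
Step -1: 11.0 ÷ 1.200 = 9.17
Step 0: 11px
Step 1: 11.0 × 1.200 = 13.20
Step 2: 11.0 × 1.200² = 15.84
Step 3: 11.0 × 1.200³ = 19.01
Step 4: 11.0 × 1.200⁴ = 22.81
Step 5: 11.0 × 1.200⁵ = 27.37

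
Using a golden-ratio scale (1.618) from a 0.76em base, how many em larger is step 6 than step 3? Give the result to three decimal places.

10.417em

Step 3: 0.76 × 1.618³ = 3.21921em
Step 6: 0.76 × 1.618⁶ = 13.63593em
Difference: 13.63593 − 3.21921 = 10.41672em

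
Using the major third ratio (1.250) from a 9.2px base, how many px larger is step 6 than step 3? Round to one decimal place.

17.1px

Step 3: 9.2 × 1.250³ = 17.969px
Step 6: 9.2 × 1.250⁶ = 35.095px
Difference: 35.095 − 17.969 = 17.126px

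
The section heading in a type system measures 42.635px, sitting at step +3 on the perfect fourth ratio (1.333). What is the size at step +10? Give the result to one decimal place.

The gap is 10 − (3) = 7 steps, so the factor is 1.333^7.
42.635 × 1.333⁷ = 42.635 × 7.47844 ≈ 318.843

318.8px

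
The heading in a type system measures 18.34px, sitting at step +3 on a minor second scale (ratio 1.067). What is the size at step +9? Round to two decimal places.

27.06px

18.34 × 1.067⁶ = 18.34 × 1.47566 ≈ 27.064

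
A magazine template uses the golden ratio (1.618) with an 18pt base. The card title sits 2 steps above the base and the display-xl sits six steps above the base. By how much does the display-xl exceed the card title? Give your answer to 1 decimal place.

275.8pt

Step 2: 18.0 × 1.618² = 47.123pt
Step 6: 18.0 × 1.618⁶ = 322.956pt
Difference: 322.956 − 47.123 = 275.833pt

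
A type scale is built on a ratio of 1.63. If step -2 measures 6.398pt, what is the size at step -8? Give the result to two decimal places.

0.34pt

Moving from step -2 to step -8 is 6 steps down, so divide by r⁶.
6.398 ÷ 1.63⁶ = 6.398 ÷ 18.75537 ≈ 0.341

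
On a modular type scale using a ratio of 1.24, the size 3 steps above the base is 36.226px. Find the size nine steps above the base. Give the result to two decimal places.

Moving from step +3 to step +9 is 6 steps up, so multiply by r⁶.
36.226 × 1.24⁶ = 36.226 × 3.63522 ≈ 131.689

131.69px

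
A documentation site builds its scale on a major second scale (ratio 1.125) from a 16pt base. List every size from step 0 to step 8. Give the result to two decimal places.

16.00pt, 18.00pt, 20.25pt, 22.78pt, 25.63pt, 28.83pt, 32.44pt, 36.49pt, 41.05pt

Step 0: 16pt
Step 1: 16.0 × 1.125 = 18.00
Step 2: 16.0 × 1.125² = 20.25
Step 3: 16.0 × 1.125³ = 22.78
Step 4: 16.0 × 1.125⁴ = 25.63
Step 5: 16.0 × 1.125⁵ = 28.83
Step 6: 16.0 × 1.125⁶ = 32.44
Step 7: 16.0 × 1.125⁷ = 36.49
Step 8: 16.0 × 1.125⁸ = 41.05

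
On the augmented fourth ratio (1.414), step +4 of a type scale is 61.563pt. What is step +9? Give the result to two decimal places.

61.563 × 1.414⁵ = 61.563 × 5.65258 ≈ 347.990

347.99pt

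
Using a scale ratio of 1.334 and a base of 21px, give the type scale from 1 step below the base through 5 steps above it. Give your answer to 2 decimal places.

Step -1: 21.0 ÷ 1.334 = 15.74
Step 0: 21px
Step 1: 21.0 × 1.334 = 28.01
Step 2: 21.0 × 1.334² = 37.37
Step 3: 21.0 × 1.334³ = 49.85
Step 4: 21.0 × 1.334⁴ = 66.50
Step 5: 21.0 × 1.334⁵ = 88.72

15.74px, 21.00px, 28.01px, 37.37px, 49.85px, 66.50px, 88.72px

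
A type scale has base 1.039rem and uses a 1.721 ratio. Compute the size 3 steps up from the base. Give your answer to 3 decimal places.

5.296rem

Every step multiplies by the scale ratio.
1.039 × 1.721³ = 1.039 × 5.09733 ≈ 5.296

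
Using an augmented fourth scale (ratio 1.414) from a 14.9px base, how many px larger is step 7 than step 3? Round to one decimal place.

126.3px

Step 3: 14.9 × 1.414³ = 42.124px
Step 7: 14.9 × 1.414⁷ = 168.396px
Difference: 168.396 − 42.124 = 126.272px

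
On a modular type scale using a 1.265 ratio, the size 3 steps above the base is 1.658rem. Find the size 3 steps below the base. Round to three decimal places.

0.405rem

1.658 ÷ 1.265⁶ = 1.658 ÷ 4.09773 ≈ 0.405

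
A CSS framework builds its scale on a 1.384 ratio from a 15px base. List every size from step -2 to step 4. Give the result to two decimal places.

Step -2: 15.0 ÷ 1.384² = 7.83
Step -1: 15.0 ÷ 1.384 = 10.84
Step 0: 15px
Step 1: 15.0 × 1.384 = 20.76
Step 2: 15.0 × 1.384² = 28.73
Step 3: 15.0 × 1.384³ = 39.76
Step 4: 15.0 × 1.384⁴ = 55.03

7.83px, 10.84px, 15.00px, 20.76px, 28.73px, 39.76px, 55.03px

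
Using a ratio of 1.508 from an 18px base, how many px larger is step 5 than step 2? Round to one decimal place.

Step 2: 18.0 × 1.508² = 40.933px
Step 5: 18.0 × 1.508⁵ = 140.372px
Difference: 140.372 − 40.933 = 99.439px

99.4px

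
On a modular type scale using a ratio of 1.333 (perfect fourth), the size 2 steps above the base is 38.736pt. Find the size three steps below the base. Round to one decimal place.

38.736 ÷ 1.333⁵ = 38.736 ÷ 4.20873 ≈ 9.204

9.2pt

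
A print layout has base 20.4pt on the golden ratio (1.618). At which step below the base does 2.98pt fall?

4

1.618ⁿ = 20.4 / 2.98 = 6.8456
n = ln(6.8456) / ln(1.618) = 1.9236 / 0.4812 ≈ 4.00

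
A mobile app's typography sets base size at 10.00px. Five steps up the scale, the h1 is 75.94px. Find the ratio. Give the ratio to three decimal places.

r⁵ = 75.94 / 10.00, so r = (75.94/10.00)^(1/5).
r = 7.5940^(1/5) ≈ 1.5000

1.500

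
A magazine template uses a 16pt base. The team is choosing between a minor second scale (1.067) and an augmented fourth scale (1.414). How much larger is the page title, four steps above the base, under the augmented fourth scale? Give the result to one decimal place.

Minor second: 16.0 × 1.067⁴ = 20.739pt
Augmented fourth: 16.0 × 1.414⁴ = 63.961pt
Difference: 63.961 − 20.739 = 43.222pt

43.2pt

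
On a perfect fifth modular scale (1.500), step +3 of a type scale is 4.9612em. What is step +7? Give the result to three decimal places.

4.9612 × 1.500⁴ = 4.9612 × 5.06250 ≈ 25.116

25.116em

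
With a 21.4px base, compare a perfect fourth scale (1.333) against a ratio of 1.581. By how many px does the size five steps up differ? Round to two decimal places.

121.32px

Perfect fourth: 21.4 × 1.333⁵ = 90.0668px
At 1.581: 21.4 × 1.581⁵ = 211.3845px
Difference: 211.3845 − 90.0668 = 121.3177px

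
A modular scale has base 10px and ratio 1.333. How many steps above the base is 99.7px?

8

1.333ⁿ = 99.7 / 10 = 9.9700
n = ln(9.9700) / ln(1.333) = 2.2996 / 0.2874 ≈ 8.00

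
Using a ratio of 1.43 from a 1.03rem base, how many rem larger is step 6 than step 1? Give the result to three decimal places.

Step 1: 1.03 × 1.43 = 1.47290rem
Step 6: 1.03 × 1.43⁶ = 8.80752rem
Difference: 8.80752 − 1.47290 = 7.33462rem

7.335rem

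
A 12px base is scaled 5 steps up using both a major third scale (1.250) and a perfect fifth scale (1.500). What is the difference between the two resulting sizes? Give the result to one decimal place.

Major third: 12.0 × 1.250⁵ = 36.621px
Perfect fifth: 12.0 × 1.500⁵ = 91.125px
Difference: 91.125 − 36.621 = 54.504px

54.5px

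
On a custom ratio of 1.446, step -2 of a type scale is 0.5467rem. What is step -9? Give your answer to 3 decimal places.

0.041rem

0.5467 ÷ 1.446⁷ = 0.5467 ÷ 13.21837 ≈ 0.041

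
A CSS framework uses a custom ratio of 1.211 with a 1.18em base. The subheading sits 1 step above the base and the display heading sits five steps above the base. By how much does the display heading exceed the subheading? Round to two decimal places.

1.64em

Step 1: 1.18 × 1.211 = 1.4290em
Step 5: 1.18 × 1.211⁵ = 3.0733em
Difference: 3.0733 − 1.4290 = 1.6443em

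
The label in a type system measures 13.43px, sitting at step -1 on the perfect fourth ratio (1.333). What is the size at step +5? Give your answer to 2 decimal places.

75.35px

13.43 × 1.333⁶ = 13.43 × 5.61023 ≈ 75.345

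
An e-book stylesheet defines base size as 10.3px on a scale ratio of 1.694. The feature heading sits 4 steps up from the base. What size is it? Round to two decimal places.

84.82px

10.3 × 1.694⁴ = 10.3 × 8.23481 ≈ 84.82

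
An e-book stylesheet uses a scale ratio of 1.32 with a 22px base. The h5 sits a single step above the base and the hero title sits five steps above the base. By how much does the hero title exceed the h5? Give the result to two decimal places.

Step 1: 22.0 × 1.32 = 29.0400px
Step 5: 22.0 × 1.32⁵ = 88.1642px
Difference: 88.1642 − 29.0400 = 59.1242px

59.12px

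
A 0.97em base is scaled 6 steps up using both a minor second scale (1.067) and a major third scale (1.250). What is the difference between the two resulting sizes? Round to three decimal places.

Minor second: 0.97 × 1.067⁶ = 1.43139em
Major third: 0.97 × 1.250⁶ = 3.70026em
Difference: 3.70026 − 1.43139 = 2.26887em

2.269em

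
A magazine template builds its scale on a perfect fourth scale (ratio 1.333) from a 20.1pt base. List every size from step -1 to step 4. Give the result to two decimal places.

Step -1: 20.1 ÷ 1.333 = 15.08
Step 0: 20.1pt
Step 1: 20.1 × 1.333 = 26.79
Step 2: 20.1 × 1.333² = 35.72
Step 3: 20.1 × 1.333³ = 47.61
Step 4: 20.1 × 1.333⁴ = 63.46

15.08pt, 20.10pt, 26.79pt, 35.72pt, 47.61pt, 63.46pt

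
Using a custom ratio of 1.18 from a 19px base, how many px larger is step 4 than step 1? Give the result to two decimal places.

14.42px

Step 1: 19.0 × 1.18 = 22.4200px
Step 4: 19.0 × 1.18⁴ = 36.8368px
Difference: 36.8368 − 22.4200 = 14.4168px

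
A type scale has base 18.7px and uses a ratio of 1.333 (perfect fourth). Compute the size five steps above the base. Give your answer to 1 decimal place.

18.7 × 1.333⁵ = 18.7 × 4.20873 ≈ 78.70

78.7px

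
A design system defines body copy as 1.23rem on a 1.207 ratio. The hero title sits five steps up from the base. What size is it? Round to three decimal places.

3.151rem

A modular type scale is a geometric sequence: sizeₙ = base × rⁿ.
1.23 × 1.207⁵ = 1.23 × 2.56175 ≈ 3.151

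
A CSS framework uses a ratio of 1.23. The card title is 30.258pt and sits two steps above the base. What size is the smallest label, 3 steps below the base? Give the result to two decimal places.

10.75pt

The gap is -3 − (2) = -5 steps, so the factor is 1.23^-5.
30.258 ÷ 1.23⁵ = 30.258 ÷ 2.81531 ≈ 10.748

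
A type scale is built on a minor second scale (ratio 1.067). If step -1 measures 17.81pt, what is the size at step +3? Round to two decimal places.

23.08pt

Moving from step -1 to step +3 is 4 steps up, so multiply by r⁴.
17.81 × 1.067⁴ = 17.81 × 1.29616 ≈ 23.085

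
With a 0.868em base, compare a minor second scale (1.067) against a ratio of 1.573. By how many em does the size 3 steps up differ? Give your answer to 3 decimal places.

2.324em

Minor second: 0.868 × 1.067³ = 1.05442em
At 1.573: 0.868 × 1.573³ = 3.37836em
Difference: 3.37836 − 1.05442 = 2.32394em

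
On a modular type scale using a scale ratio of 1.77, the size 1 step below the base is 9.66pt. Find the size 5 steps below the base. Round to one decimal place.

1.0pt

The gap is -5 − (-1) = -4 steps, so the factor is 1.77^-4.
9.66 ÷ 1.77⁴ = 9.66 ÷ 9.81506 ≈ 0.984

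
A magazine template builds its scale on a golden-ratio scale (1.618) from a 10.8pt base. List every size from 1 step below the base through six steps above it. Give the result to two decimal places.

Step -1: 10.8 ÷ 1.618 = 6.67
Step 0: 10.8pt
Step 1: 10.8 × 1.618 = 17.47
Step 2: 10.8 × 1.618² = 28.27
Step 3: 10.8 × 1.618³ = 45.75
Step 4: 10.8 × 1.618⁴ = 74.02
Step 5: 10.8 × 1.618⁵ = 119.76
Step 6: 10.8 × 1.618⁶ = 193.77

6.67pt, 10.80pt, 17.47pt, 28.27pt, 45.75pt, 74.02pt, 119.76pt, 193.77pt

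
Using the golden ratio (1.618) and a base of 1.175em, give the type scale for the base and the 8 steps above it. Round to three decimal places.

Step 0: 1.175em
Step 1: 1.175 × 1.618 = 1.901
Step 2: 1.175 × 1.618² = 3.076
Step 3: 1.175 × 1.618³ = 4.977
Step 4: 1.175 × 1.618⁴ = 8.053
Step 5: 1.175 × 1.618⁵ = 13.030
Step 6: 1.175 × 1.618⁶ = 21.082
Step 7: 1.175 × 1.618⁷ = 34.110
Step 8: 1.175 × 1.618⁸ = 55.191

1.175em, 1.901em, 3.076em, 4.977em, 8.053em, 13.030em, 21.082em, 34.110em, 55.191em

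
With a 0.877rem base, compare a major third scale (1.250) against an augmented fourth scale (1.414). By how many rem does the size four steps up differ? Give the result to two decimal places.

1.36rem

Major third: 0.877 × 1.250⁴ = 2.1411rem
Augmented fourth: 0.877 × 1.414⁴ = 3.5059rem
Difference: 3.5059 − 2.1411 = 1.3648rem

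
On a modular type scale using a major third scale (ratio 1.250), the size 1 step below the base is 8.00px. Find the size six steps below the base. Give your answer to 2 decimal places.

2.62px

8.00 ÷ 1.250⁵ = 8.00 ÷ 3.05176 ≈ 2.621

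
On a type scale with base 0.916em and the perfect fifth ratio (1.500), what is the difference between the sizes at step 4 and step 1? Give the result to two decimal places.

Step 1: 0.916 × 1.500 = 1.3740em
Step 4: 0.916 × 1.500⁴ = 4.6372em
Difference: 4.6372 − 1.3740 = 3.2632em

3.26em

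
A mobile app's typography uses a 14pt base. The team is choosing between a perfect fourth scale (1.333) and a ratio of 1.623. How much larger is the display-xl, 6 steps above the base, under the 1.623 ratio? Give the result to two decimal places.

177.34pt

Perfect fourth: 14.0 × 1.333⁶ = 78.5433pt
At 1.623: 14.0 × 1.623⁶ = 255.8817pt
Difference: 255.8817 − 78.5433 = 177.3384pt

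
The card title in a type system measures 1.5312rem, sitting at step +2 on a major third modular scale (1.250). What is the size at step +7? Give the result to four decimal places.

4.6729rem

The gap is 7 − (2) = 5 steps, so the factor is 1.250^5.
1.5312 × 1.250⁵ = 1.5312 × 3.05176 ≈ 4.6729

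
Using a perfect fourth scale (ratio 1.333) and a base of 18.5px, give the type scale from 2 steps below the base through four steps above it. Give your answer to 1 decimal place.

10.4px, 13.9px, 18.5px, 24.7px, 32.9px, 43.8px, 58.4px

Step -2: 18.5 ÷ 1.333² = 10.4
Step -1: 18.5 ÷ 1.333 = 13.9
Step 0: 18.5px
Step 1: 18.5 × 1.333 = 24.7
Step 2: 18.5 × 1.333² = 32.9
Step 3: 18.5 × 1.333³ = 43.8
Step 4: 18.5 × 1.333⁴ = 58.4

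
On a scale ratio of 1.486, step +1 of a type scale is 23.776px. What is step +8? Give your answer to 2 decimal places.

23.776 × 1.486⁷ = 23.776 × 16.00043 ≈ 380.426

380.43px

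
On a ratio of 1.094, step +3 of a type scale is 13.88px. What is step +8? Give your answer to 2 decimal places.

The gap is 8 − (3) = 5 steps, so the factor is 1.094^5.
13.88 × 1.094⁵ = 13.88 × 1.56706 ≈ 21.751

21.75px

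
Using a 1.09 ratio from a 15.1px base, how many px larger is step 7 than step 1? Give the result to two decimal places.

11.14px

Step 1: 15.1 × 1.09 = 16.4590px
Step 7: 15.1 × 1.09⁷ = 27.6034px
Difference: 27.6034 − 16.4590 = 11.1444px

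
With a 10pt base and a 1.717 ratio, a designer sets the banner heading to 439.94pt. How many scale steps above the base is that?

7

1.717ⁿ = 439.94 / 10 = 43.9940
n = ln(43.9940) / ln(1.717) = 3.7841 / 0.5406 ≈ 7.00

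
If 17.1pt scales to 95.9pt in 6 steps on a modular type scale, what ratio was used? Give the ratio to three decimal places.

r⁶ = 95.9 / 17.1, so r = (95.9/17.1)^(1/6).
r = 5.6082^(1/6) ≈ 1.3329

1.333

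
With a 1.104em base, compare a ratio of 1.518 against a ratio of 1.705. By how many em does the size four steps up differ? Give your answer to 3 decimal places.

At 1.518: 1.104 × 1.518⁴ = 5.86214em
At 1.705: 1.104 × 1.705⁴ = 9.32968em
Difference: 9.32968 − 5.86214 = 3.46754em

3.468em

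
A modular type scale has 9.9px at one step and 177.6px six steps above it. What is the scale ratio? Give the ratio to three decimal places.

The ratio satisfies 9.9 × r⁶ = 177.6, so r = (177.6 / 9.9)^(1/6).
r = 17.9394^(1/6) ≈ 1.6180

1.618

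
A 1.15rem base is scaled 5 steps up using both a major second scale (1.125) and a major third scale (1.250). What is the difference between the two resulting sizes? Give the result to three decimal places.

1.437rem

Major second: 1.15 × 1.125⁵ = 2.07234rem
Major third: 1.15 × 1.250⁵ = 3.50952rem
Difference: 3.50952 − 2.07234 = 1.43718rem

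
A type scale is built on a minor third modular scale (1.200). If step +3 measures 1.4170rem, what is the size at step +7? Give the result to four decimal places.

1.4170 × 1.200⁴ = 1.4170 × 2.07360 ≈ 2.9383

2.9383rem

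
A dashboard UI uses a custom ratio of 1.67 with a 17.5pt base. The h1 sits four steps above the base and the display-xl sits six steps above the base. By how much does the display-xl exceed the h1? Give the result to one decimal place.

243.5pt

Step 4: 17.5 × 1.67⁴ = 136.114pt
Step 6: 17.5 × 1.67⁶ = 379.609pt
Difference: 379.609 − 136.114 = 243.495pt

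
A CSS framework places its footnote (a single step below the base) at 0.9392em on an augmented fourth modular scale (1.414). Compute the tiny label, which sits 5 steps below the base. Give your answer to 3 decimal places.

0.235em

0.9392 ÷ 1.414⁴ = 0.9392 ÷ 3.99758 ≈ 0.235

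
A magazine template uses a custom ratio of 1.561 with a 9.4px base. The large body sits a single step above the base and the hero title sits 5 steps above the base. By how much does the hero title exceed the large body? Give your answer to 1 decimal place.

Step 1: 9.4 × 1.561 = 14.673px
Step 5: 9.4 × 1.561⁵ = 87.125px
Difference: 87.125 − 14.673 = 72.452px

72.5px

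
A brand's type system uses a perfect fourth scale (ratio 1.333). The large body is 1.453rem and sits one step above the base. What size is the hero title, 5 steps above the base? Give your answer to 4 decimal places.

Moving from step +1 to step +5 is 4 steps up, so multiply by r⁴.
1.453 × 1.333⁴ = 1.453 × 3.15733 ≈ 4.5876

4.5876rem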